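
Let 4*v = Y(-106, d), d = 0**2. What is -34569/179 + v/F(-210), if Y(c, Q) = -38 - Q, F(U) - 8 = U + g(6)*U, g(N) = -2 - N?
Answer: -102189365/529124 ≈ -193.13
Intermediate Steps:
F(U) = 8 - 7*U (F(U) = 8 + (U + (-2 - 1*6)*U) = 8 + (U + (-2 - 6)*U) = 8 + (U - 8*U) = 8 - 7*U)
d = 0
v = -19/2 (v = (-38 - 1*0)/4 = (-38 + 0)/4 = (1/4)*(-38) = -19/2 ≈ -9.5000)
-34569/179 + v/F(-210) = -34569/179 - 19/(2*(8 - 7*(-210))) = -34569*1/179 - 19/(2*(8 + 1470)) = -34569/179 - 19/2/1478 = -34569/179 - 19/2*1/1478 = -34569/179 - 19/2956 = -102189365/529124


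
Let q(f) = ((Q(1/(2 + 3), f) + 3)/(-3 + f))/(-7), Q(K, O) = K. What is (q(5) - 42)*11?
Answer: -16258/35 ≈ -464.51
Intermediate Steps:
q(f) = -16/(35*(-3 + f)) (q(f) = ((1/(2 + 3) + 3)/(-3 + f))/(-7) = ((1/5 + 3)/(-3 + f))*(-1/7) = (16/(5*(-3 + f)))*(-1/7) = -16/(35*(-3 + f)))
(q(5) - 42)*11 = (-16/(-105 + 35*5) - 42)*11 = (-16/(-105 + 175) - 42)*11 = (-16/70 - 42)*11 = (-16*1/70 - 42)*11 = (-8/35 - 42)*11 = -1478/35*11 = -16258/35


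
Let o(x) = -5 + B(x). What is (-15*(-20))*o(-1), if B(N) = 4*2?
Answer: 900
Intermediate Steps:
B(N) = 8
o(x) = 3 (o(x) = -5 + 8 = 3)
(-15*(-20))*o(-1) = -15*(-20)*3 = 300*3 = 900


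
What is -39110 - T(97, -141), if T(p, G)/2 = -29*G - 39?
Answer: -47210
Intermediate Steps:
T(p, G) = -78 - 58*G (T(p, G) = 2*(-29*G - 39) = 2*(-39 - 29*G) = -78 - 58*G)
-39110 - T(97, -141) = -39110 - (-78 - 58*(-141)) = -39110 - (-78 + 8178) = -39110 - 1*8100 = -39110 - 8100 = -47210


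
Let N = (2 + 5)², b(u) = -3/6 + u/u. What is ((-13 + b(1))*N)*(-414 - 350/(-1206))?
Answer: 305597075/1206 ≈ 2.5340e+5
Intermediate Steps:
b(u) = ½ (b(u) = -3*⅙ + 1 = -½ + 1 = ½)
N = 49 (N = 7² = 49)
((-13 + b(1))*N)*(-414 - 350/(-1206)) = ((-13 + ½)*49)*(-414 - 350/(-1206)) = (-25/2*49)*(-414 - 350*(-1/1206)) = -1225*(-414 + 175/603)/2 = -1225/2*(-249467/603) = 305597075/1206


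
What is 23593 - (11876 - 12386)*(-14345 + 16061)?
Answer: 898753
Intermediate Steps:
23593 - (11876 - 12386)*(-14345 + 16061) = 23593 - (-510)*1716 = 23593 - 1*(-875160) = 23593 + 875160 = 898753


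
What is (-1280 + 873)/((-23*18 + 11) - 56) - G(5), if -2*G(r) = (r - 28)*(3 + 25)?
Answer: -147391/459 ≈ -321.11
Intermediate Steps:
G(r) = 392 - 14*r (G(r) = -(r - 28)*(3 + 25)/2 = -(-28 + r)*28/2 = -(-784 + 28*r)/2 = 392 - 14*r)
(-1280 + 873)/((-23*18 + 11) - 56) - G(5) = (-1280 + 873)/((-23*18 + 11) - 56) - (392 - 14*5) = -407/((-414 + 11) - 56) - (392 - 70) = -407/(-403 - 56) - 1*322 = -407/(-459) - 322 = -407*(-1/459) - 322 = 407/459 - 322 = -147391/459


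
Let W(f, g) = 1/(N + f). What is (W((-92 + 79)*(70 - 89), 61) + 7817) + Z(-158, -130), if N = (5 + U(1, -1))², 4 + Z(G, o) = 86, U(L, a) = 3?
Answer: 2456590/311 ≈ 7899.0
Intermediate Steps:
Z(G, o) = 82 (Z(G, o) = -4 + 86 = 82)
N = 64 (N = (5 + 3)² = 8² = 64)
W(f, g) = 1/(64 + f)
(W((-92 + 79)*(70 - 89), 61) + 7817) + Z(-158, -130) = (1/(64 + (-92 + 79)*(70 - 89)) + 7817) + 82 = (1/(64 - 13*(-19)) + 7817) + 82 = (1/(64 + 247) + 7817) + 82 = (1/311 + 7817) + 82 = 2431088/311 + 82 = 2456590/311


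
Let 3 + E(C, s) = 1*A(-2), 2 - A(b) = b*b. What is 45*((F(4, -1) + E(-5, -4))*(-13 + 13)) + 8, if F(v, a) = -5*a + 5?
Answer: 8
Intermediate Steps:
F(v, a) = 5 - 5*a
A(b) = 2 - b² (A(b) = 2 - b*b = 2 - b²)
E(C, s) = -5 (E(C, s) = -3 + 1*(2 - 1*(-2)²) = -3 + 1*(2 - 1*4) = -3 + 1*(2 - 4) = -3 + 1*(-2) = -3 - 2 = -5)
45*((F(4, -1) + E(-5, -4))*(-13 + 13)) + 8 = 45*(((5 - 5*(-1)) - 5)*(-13 + 13)) + 8 = 45*(((5 + 5) - 5)*0) + 8 = 45*((10 - 5)*0) + 8 = 45*(5*0) + 8 = 45*0 + 8 = 0 + 8 = 8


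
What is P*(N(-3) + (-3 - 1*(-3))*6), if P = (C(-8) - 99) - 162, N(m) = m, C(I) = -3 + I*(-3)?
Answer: 720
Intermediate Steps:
C(I) = -3 - 3*I
P = -240 (P = ((-3 - 3*(-8)) - 99) - 162 = ((-3 + 24) - 99) - 162 = (21 - 99) - 162 = -78 - 162 = -240)
P*(N(-3) + (-3 - 1*(-3))*6) = -240*(-3 + (-3 - 1*(-3))*6) = -240*(-3 + (-3 + 3)*6) = -240*(-3 + 0*6) = -240*(-3 + 0) = -240*(-3) = 720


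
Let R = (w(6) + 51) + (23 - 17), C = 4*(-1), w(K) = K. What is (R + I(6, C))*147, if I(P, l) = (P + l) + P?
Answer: 10437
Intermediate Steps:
C = -4
I(P, l) = l + 2*P
R = 63 (R = (6 + 51) + (23 - 17) = 57 + 6 = 63)
(R + I(6, C))*147 = (63 + (-4 + 2*6))*147 = (63 + (-4 + 12))*147 = (63 + 8)*147 = 71*147 = 10437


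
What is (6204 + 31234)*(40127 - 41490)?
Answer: -51027994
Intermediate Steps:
(6204 + 31234)*(40127 - 41490) = 37438*(-1363) = -51027994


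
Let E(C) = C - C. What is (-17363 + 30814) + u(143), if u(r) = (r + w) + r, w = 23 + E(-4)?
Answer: 13760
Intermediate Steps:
E(C) = 0
w = 23 (w = 23 + 0 = 23)
u(r) = 23 + 2*r (u(r) = (r + 23) + r = (23 + r) + r = 23 + 2*r)
(-17363 + 30814) + u(143) = (-17363 + 30814) + (23 + 2*143) = 13451 + (23 + 286) = 13451 + 309 = 13760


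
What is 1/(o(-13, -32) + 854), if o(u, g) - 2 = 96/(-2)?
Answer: 1/808 ≈ 0.0012376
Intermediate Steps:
o(u, g) = -46 (o(u, g) = 2 + 96/(-2) = 2 + 96*(-½) = 2 - 48 = -46)
1/(o(-13, -32) + 854) = 1/(-46 + 854) = 1/808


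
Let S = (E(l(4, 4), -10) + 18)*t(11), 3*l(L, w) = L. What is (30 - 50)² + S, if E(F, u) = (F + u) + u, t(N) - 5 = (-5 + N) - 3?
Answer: 1184/3 ≈ 394.67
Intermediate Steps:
t(N) = -3 + N (t(N) = 5 + ((-5 + N) - 3) = 5 + (-8 + N) = -3 + N)
l(L, w) = L/3
E(F, u) = F + 2*u
S = -16/3 (S = (((⅓)*4 + 2*(-10)) + 18)*(-3 + 11) = ((4/3 - 20) + 18)*8 = (-56/3 + 18)*8 = -⅔*8 = -16/3 ≈ -5.3333)
(30 - 50)² + S = (30 - 50)² - 16/3 = (-20)² - 16/3 = 400 - 16/3 = 1184/3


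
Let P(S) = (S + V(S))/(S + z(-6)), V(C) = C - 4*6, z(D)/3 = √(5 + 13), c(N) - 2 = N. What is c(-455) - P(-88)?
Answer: -1726123/3791 - 900*√2/3791 ≈ -455.66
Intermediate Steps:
c(N) = 2 + N
z(D) = 9*√2 (z(D) = 3*√(5 + 13) = 3*√18 = 3*(3*√2) = 9*√2)
V(C) = -24 + C (V(C) = C - 24 = -24 + C)
P(S) = (-24 + 2*S)/(S + 9*√2) (P(S) = (S + (-24 + S))/(S + 9*√2) = (-24 + 2*S)/(S + 9*√2))
c(-455) - P(-88) = (2 - 455) - 2*(-12 - 88)/(-88 + 9*√2) = -453 - 2*(-100)/(-88 + 9*√2) = -453 - (-200)/(-88 + 9*√2) = -453 + 200/(-88 + 9*√2)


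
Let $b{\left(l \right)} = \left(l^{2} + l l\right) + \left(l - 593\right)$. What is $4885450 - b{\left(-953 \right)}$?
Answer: $3070578$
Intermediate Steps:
$b{\left(l \right)} = -593 + l + 2 l^{2}$ ($b{\left(l \right)} = \left(l^{2} + l^{2}\right) + \left(-593 + l\right) = 2 l^{2} + \left(-593 + l\right) = -593 + l + 2 l^{2}$)
$4885450 - b{\left(-953 \right)} = 4885450 - \left(-593 - 953 + 2 \left(-953\right)^{2}\right) = 4885450 - \left(-593 - 953 + 2 \cdot 908209\right) = 4885450 - \left(-593 - 953 + 1816418\right) = 4885450 - 1814872 = 3070578$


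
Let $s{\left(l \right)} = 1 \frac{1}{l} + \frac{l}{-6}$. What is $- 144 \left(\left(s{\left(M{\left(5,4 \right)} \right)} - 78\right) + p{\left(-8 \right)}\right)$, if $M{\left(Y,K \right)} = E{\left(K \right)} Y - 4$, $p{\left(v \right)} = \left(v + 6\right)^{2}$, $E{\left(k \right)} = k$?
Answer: $11031$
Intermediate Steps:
$p{\left(v \right)} = \left(6 + v\right)^{2}$
$M{\left(Y,K \right)} = -4 + K Y$ ($M{\left(Y,K \right)} = K Y - 4 = -4 + K Y$)
$s{\left(l \right)} = \frac{1}{l} - \frac{l}{6}$ ($s{\left(l \right)} = \frac{1}{l} + l \left(- \frac{1}{6}\right) = \frac{1}{l} - \frac{l}{6}$)
$- 144 \left(\left(s{\left(M{\left(5,4 \right)} \right)} - 78\right) + p{\left(-8 \right)}\right) = - 144 \left(\left(\left(\frac{1}{-4 + 4 \cdot 5} - \frac{-4 + 4 \cdot 5}{6}\right) - 78\right) + \left(6 - 8\right)^{2}\right) = - 144 \left(\left(\left(\frac{1}{-4 + 20} - \frac{-4 + 20}{6}\right) - 78\right) + \left(-2\right)^{2}\right) = - 144 \left(\left(\left(\frac{1}{16} - \frac{8}{3}\right) - 78\right) + 4\right) = - 144 \left(\left(- \frac{125}{48} - 78\right) + 4\right) = - 144 \left(- \frac{3869}{48} + 4\right) = \left(-144\right) \left(- \frac{3677}{48}\right) = 11031$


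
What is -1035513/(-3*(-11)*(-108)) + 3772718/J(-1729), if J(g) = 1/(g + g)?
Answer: -5166239187167/396 ≈ -1.3046e+10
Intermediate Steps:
J(g) = 1/(2*g)
-1035513/(-3*(-11)*(-108)) + 3772718/J(-1729) = -1035513/(-3*(-11)*(-108)) + 3772718/(((½)/(-1729))) = -1035513/(33*(-108)) + 3772718/(((½)*(-1/1729))) = -1035513/(-3564) + 3772718/(-1/3458) = -1035513*(-1/3564) + 3772718*(-3458) = 115057/396 - 13046058844 = -5166239187167/396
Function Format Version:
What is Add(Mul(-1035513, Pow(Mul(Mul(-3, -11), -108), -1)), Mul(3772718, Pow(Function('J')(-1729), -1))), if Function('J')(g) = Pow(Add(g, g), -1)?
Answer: Rational(-5166239187167, 396) ≈ -1.3046e+10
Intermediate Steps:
Function('J')(g) = Mul(Rational(1, 2), Pow(g, -1)) (Function('J')(g) = Pow(Mul(2, g), -1) = Mul(Rational(1, 2), Pow(g, -1)))
Add(Mul(-1035513, Pow(Mul(Mul(-3, -11), -108), -1)), Mul(3772718, Pow(Function('J')(-1729), -1))) = Add(Mul(-1035513, Pow(Mul(Mul(-3, -11), -108), -1)), Mul(3772718, Pow(Mul(Rational(1, 2), Pow(-1729, -1)), -1))) = Add(Mul(-1035513, Pow(Mul(33, -108), -1)), Mul(3772718, Pow(Mul(Rational(1, 2), Rational(-1, 1729)), -1))) = Add(Mul(-1035513, Pow(-3564, -1)), Mul(3772718, Pow(Rational(-1, 3458), -1))) = Add(Mul(-1035513, Rational(-1, 3564)), Mul(3772718, -3458)) = Add(Rational(115057, 396), -13046058844) = Rational(-5166239187167, 396)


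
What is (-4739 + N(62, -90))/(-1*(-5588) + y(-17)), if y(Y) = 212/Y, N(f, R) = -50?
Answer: -81413/94784 ≈ -0.85893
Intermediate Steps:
(-4739 + N(62, -90))/(-1*(-5588) + y(-17)) = (-4739 - 50)/(-1*(-5588) + 212/(-17)) = -4789/(5588 + 212*(-1/17)) = -4789/(5588 - 212/17) = -4789/94784/17 = -4789*17/94784 = -81413/94784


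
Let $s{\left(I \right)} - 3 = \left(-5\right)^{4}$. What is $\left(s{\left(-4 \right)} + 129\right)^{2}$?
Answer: $573049$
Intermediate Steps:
$s{\left(I \right)} = 628$ ($s{\left(I \right)} = 3 + \left(-5\right)^{4} = 3 + 625 = 628$)
$\left(s{\left(-4 \right)} + 129\right)^{2} = \left(628 + 129\right)^{2} = 757^{2} = 573049$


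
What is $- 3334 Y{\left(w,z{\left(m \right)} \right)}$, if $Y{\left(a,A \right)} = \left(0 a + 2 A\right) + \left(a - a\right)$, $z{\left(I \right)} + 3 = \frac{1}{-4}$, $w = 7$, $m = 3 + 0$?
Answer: $21671$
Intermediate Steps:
$m = 3$
$z{\left(I \right)} = - \frac{13}{4}$ ($z{\left(I \right)} = -3 + \frac{1}{-4} = -3 - \frac{1}{4} = - \frac{13}{4}$)
$Y{\left(a,A \right)} = 2 A$ ($Y{\left(a,A \right)} = \left(0 + 2 A\right) + 0 = 2 A + 0 = 2 A$)
$- 3334 Y{\left(w,z{\left(m \right)} \right)} = - 3334 \cdot 2 \left(- \frac{13}{4}\right) = \left(-3334\right) \left(- \frac{13}{2}\right) = 21671$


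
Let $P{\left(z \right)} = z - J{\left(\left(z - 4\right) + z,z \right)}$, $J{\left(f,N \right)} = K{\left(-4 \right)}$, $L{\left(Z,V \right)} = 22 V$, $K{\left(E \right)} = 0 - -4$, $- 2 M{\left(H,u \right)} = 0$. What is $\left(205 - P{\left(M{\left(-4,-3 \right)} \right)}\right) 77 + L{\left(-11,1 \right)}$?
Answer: $16115$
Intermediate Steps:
$M{\left(H,u \right)} = 0$ ($M{\left(H,u \right)} = \left(- \frac{1}{2}\right) 0 = 0$)
$K{\left(E \right)} = 4$ ($K{\left(E \right)} = 0 + 4 = 4$)
$J{\left(f,N \right)} = 4$
$P{\left(z \right)} = -4 + z$ ($P{\left(z \right)} = z - 4 = -4 + z$)
$\left(205 - P{\left(M{\left(-4,-3 \right)} \right)}\right) 77 + L{\left(-11,1 \right)} = \left(205 - \left(-4 + 0\right)\right) 77 + 22 \cdot 1 = \left(205 - -4\right) 77 + 22 = \left(205 + 4\right) 77 + 22 = 209 \cdot 77 + 22 = 16093 + 22 = 16115$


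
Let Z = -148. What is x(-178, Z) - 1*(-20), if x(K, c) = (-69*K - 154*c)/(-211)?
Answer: -30854/211 ≈ -146.23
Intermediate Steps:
x(K, c) = 69*K/211 + 154*c/211 (x(K, c) = (-154*c - 69*K)*(-1/211) = 69*K/211 + 154*c/211)
x(-178, Z) - 1*(-20) = ((69/211)*(-178) + (154/211)*(-148)) - 1*(-20) = (-12282/211 - 22792/211) + 20 = -35074/211 + 20 = -30854/211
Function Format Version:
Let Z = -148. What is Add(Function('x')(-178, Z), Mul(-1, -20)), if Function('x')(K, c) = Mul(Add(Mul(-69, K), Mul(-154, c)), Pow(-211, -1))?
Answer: Rational(-30854, 211) ≈ -146.23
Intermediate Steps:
Function('x')(K, c) = Add(Mul(Rational(69, 211), K), Mul(Rational(154, 211), c)) (Function('x')(K, c) = Mul(Add(Mul(-154, c), Mul(-69, K)), Rational(-1, 211)) = Add(Mul(Rational(69, 211), K), Mul(Rational(154, 211), c)))
Add(Function('x')(-178, Z), Mul(-1, -20)) = Add(Add(Mul(Rational(69, 211), -178), Mul(Rational(154, 211), -148)), Mul(-1, -20)) = Add(Add(Rational(-12282, 211), Rational(-22792, 211)), 20) = Add(Rational(-35074, 211), 20) = Rational(-30854, 211)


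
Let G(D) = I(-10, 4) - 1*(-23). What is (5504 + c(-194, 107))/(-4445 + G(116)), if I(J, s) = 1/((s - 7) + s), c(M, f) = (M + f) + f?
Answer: -5524/4421 ≈ -1.2495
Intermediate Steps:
c(M, f) = M + 2*f
I(J, s) = 1/(-7 + 2*s) (I(J, s) = 1/((-7 + s) + s) = 1/(-7 + 2*s))
G(D) = 24 (G(D) = 1/(-7 + 2*4) - 1*(-23) = 1/(-7 + 8) + 23 = 1/1 + 23 = 1 + 23 = 24)
(5504 + c(-194, 107))/(-4445 + G(116)) = (5504 + (-194 + 2*107))/(-4445 + 24) = (5504 + (-194 + 214))/(-4421) = (5504 + 20)*(-1/4421) = 5524*(-1/4421) = -5524/4421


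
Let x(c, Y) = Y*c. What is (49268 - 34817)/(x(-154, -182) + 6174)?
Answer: 14451/34202 ≈ 0.42252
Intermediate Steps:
(49268 - 34817)/(x(-154, -182) + 6174) = (49268 - 34817)/(-182*(-154) + 6174) = 14451/(28028 + 6174) = 14451/34202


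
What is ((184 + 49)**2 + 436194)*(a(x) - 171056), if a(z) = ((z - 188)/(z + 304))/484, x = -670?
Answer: -225187754792553/2684 ≈ -8.3900e+10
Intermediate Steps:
a(z) = (-188 + z)/(484*(304 + z)) (a(z) = ((-188 + z)/(304 + z))*(1/484) = (-188 + z)/(484*(304 + z)))
((184 + 49)**2 + 436194)*(a(x) - 171056) = ((184 + 49)**2 + 436194)*((-188 - 670)/(484*(304 - 670)) - 171056) = (233**2 + 436194)*((1/484)*(-858)/(-366) - 171056) = (54289 + 436194)*((1/484)*(-1/366)*(-858) - 171056) = 490483*(13/2684 - 171056) = 490483*(-459114291/2684) = -225187754792553/2684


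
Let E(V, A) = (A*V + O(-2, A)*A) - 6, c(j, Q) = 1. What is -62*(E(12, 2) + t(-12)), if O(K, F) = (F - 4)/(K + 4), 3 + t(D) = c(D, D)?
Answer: -868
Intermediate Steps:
t(D) = -2 (t(D) = -3 + 1 = -2)
O(K, F) = (-4 + F)/(4 + K)
E(V, A) = -6 + A*V + A*(-2 + A/2) (E(V, A) = (A*V + ((-4 + A)/(4 - 2))*A) - 6 = (A*V + ((-4 + A)/2)*A) - 6 = (A*V + (-2 + A/2)*A) - 6 = (A*V + A*(-2 + A/2)) - 6 = -6 + A*V + A*(-2 + A/2))
-62*(E(12, 2) + t(-12)) = -62*((-6 + 2*12 + (1/2)*2*(-4 + 2)) - 2) = -62*((-6 + 24 + (1/2)*2*(-2)) - 2) = -62*((-6 + 24 - 2) - 2) = -62*(16 - 2) = -62*14 = -868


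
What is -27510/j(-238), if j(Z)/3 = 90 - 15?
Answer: -1834/15 ≈ -122.27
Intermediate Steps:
j(Z) = 225 (j(Z) = 3*(90 - 15) = 3*75 = 225)
-27510/j(-238) = -27510/225 = -27510*1/225 = -1834/15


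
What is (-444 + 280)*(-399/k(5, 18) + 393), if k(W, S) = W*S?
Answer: -955874/15 ≈ -63725.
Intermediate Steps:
k(W, S) = S*W
(-444 + 280)*(-399/k(5, 18) + 393) = (-444 + 280)*(-399/(18*5) + 393) = -164*(-399/90 + 393) = -164*(-399*1/90 + 393) = -164*(-133/30 + 393) = -164*11657/30 = -955874/15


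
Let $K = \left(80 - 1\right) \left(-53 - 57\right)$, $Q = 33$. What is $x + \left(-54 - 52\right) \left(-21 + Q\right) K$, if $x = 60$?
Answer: $11053740$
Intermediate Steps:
$K = -8690$ ($K = 79 \left(-110\right) = -8690$)
$x + \left(-54 - 52\right) \left(-21 + Q\right) K = 60 + \left(-54 - 52\right) \left(-21 + 33\right) \left(-8690\right) = 60 + \left(-106\right) 12 \left(-8690\right) = 60 - -11053680 = 60 + 11053680 = 11053740$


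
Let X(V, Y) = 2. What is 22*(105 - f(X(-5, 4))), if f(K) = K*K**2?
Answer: 2134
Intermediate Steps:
f(K) = K**3
22*(105 - f(X(-5, 4))) = 22*(105 - 1*2**3) = 22*(105 - 1*8) = 22*(105 - 8) = 22*97 = 2134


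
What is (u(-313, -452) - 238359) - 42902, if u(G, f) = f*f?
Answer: -76957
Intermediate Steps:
u(G, f) = f²
(u(-313, -452) - 238359) - 42902 = ((-452)² - 238359) - 42902 = (204304 - 238359) - 42902 = -34055 - 42902 = -76957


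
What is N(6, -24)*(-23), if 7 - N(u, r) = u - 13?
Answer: -322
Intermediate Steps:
N(u, r) = 20 - u (N(u, r) = 7 - (u - 13) = 7 - (-13 + u) = 7 + (13 - u) = 20 - u)
N(6, -24)*(-23) = (20 - 1*6)*(-23) = (20 - 6)*(-23) = 14*(-23) = -322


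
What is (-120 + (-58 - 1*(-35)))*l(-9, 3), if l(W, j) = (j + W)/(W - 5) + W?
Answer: 8580/7 ≈ 1225.7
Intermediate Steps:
l(W, j) = W + (W + j)/(-5 + W) (l(W, j) = (W + j)/(-5 + W) + W = W + (W + j)/(-5 + W))
(-120 + (-58 - 1*(-35)))*l(-9, 3) = (-120 + (-58 - 1*(-35)))*((3 + (-9)² - 4*(-9))/(-5 - 9)) = (-120 + (-58 + 35))*((3 + 81 + 36)/(-14)) = (-120 - 23)*(-1/14*120) = -143*(-60/7) = 8580/7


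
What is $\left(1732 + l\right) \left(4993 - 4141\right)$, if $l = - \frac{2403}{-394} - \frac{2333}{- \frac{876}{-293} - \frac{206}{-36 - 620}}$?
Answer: $\frac{54993744593994}{62548879} \approx 8.7921 \cdot 10^{5}$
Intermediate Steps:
$l = - \frac{87576019687}{125097758}$ ($l = \left(-2403\right) \left(- \frac{1}{394}\right) - \frac{2333}{\left(-876\right) \left(- \frac{1}{293}\right) - \frac{206}{-36 - 620}} = \frac{2403}{394} - \frac{2333}{\frac{876}{293} - \frac{206}{-656}} = \frac{2403}{394} - \frac{2333}{\frac{876}{293} - - \frac{103}{328}} = \frac{2403}{394} - \frac{2333}{\frac{876}{293} + \frac{103}{328}} = \frac{2403}{394} - \frac{2333}{\frac{317507}{96104}} = \frac{2403}{394} - \frac{224210632}{317507} = - \frac{87576019687}{125097758} \approx -700.06$)
$\left(1732 + l\right) \left(4993 - 4141\right) = \left(1732 - \frac{87576019687}{125097758}\right) \left(4993 - 4141\right) = \frac{129093297169}{125097758} \cdot 852 = \frac{54993744593994}{62548879}$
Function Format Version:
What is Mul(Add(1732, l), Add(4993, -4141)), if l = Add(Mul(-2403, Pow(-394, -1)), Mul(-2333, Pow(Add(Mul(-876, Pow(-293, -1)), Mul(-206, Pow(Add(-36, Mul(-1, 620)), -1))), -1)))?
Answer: Rational(54993744593994, 62548879) ≈ 8.7921e+5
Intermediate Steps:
l = Rational(-87576019687, 125097758) (l = Add(Mul(-2403, Rational(-1, 394)), Mul(-2333, Pow(Add(Mul(-876, Rational(-1, 293)), Mul(-206, Pow(Add(-36, -620), -1))), -1))) = Add(Rational(2403, 394), Mul(-2333, Pow(Add(Rational(876, 293), Mul(-206, Pow(-656, -1))), -1))) = Add(Rational(2403, 394), Mul(-2333, Pow(Add(Rational(876, 293), Mul(-206, Rational(-1, 656))), -1))) = Add(Rational(2403, 394), Mul(-2333, Pow(Add(Rational(876, 293), Rational(103, 328)), -1))) = Add(Rational(2403, 394), Mul(-2333, Pow(Rational(317507, 96104), -1))) = Add(Rational(2403, 394), Mul(-2333, Rational(96104, 317507))) = Add(Rational(2403, 394), Rational(-224210632, 317507)) = Rational(-87576019687, 125097758) ≈ -700.06)
Mul(Add(1732, l), Add(4993, -4141)) = Mul(Add(1732, Rational(-87576019687, 125097758)), Add(4993, -4141)) = Mul(Rational(129093297169, 125097758), 852) = Rational(54993744593994, 62548879)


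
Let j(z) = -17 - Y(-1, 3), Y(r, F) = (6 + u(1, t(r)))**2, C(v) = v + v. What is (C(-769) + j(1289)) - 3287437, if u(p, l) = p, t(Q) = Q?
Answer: -3289041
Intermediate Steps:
C(v) = 2*v
Y(r, F) = 49 (Y(r, F) = (6 + 1)**2 = 7**2 = 49)
j(z) = -66 (j(z) = -17 - 1*49 = -17 - 49 = -66)
(C(-769) + j(1289)) - 3287437 = (2*(-769) - 66) - 3287437 = (-1538 - 66) - 3287437 = -1604 - 3287437 = -3289041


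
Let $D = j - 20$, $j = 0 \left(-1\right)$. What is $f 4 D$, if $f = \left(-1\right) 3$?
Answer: $240$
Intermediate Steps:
$j = 0$
$D = -20$ ($D = 0 - 20 = -20$)
$f = -3$
$f 4 D = \left(-3\right) 4 \left(-20\right) = \left(-12\right) \left(-20\right) = 240$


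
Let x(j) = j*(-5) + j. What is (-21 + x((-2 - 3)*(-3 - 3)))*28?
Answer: -3948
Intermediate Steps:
x(j) = -4*j (x(j) = -5*j + j = -4*j)
(-21 + x((-2 - 3)*(-3 - 3)))*28 = (-21 - 4*(-2 - 3)*(-3 - 3))*28 = (-21 - (-20)*(-6))*28 = (-21 - 4*30)*28 = (-21 - 120)*28 = -141*28 = -3948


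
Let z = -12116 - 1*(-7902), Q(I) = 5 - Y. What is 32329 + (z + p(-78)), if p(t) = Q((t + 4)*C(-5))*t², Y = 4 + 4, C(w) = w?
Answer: 9863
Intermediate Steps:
Y = 8
Q(I) = -3 (Q(I) = 5 - 1*8 = 5 - 8 = -3)
z = -4214 (z = -12116 + 7902 = -4214)
p(t) = -3*t²
32329 + (z + p(-78)) = 32329 + (-4214 - 3*(-78)²) = 32329 + (-4214 - 3*6084) = 32329 + (-4214 - 18252) = 32329 - 22466 = 9863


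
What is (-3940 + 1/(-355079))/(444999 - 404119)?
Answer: -1399011261/14515629520 ≈ -0.096380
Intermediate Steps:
(-3940 + 1/(-355079))/(444999 - 404119) = (-3940 - 1/355079)/40880 = -1399011261/355079*1/40880 = -1399011261/14515629520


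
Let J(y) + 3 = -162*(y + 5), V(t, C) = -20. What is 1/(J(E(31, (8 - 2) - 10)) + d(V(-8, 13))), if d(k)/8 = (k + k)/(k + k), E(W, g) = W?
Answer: -1/5827 ≈ -0.00017161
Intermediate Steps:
d(k) = 8 (d(k) = 8*((k + k)/(k + k)) = 8*((2*k)/((2*k))) = 8*((2*k)*(1/(2*k))) = 8*1 = 8)
J(y) = -813 - 162*y (J(y) = -3 - 162*(y + 5) = -3 - 162*(5 + y) = -3 + (-810 - 162*y) = -813 - 162*y)
1/(J(E(31, (8 - 2) - 10)) + d(V(-8, 13))) = 1/((-813 - 162*31) + 8) = 1/((-813 - 5022) + 8) = 1/(-5835 + 8) = 1/(-5827) = -1/5827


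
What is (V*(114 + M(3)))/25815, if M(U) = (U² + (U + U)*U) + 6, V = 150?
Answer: 1470/1721 ≈ 0.85415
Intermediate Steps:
M(U) = 6 + 3*U² (M(U) = (U² + (2*U)*U) + 6 = (U² + 2*U²) + 6 = 3*U² + 6 = 6 + 3*U²)
(V*(114 + M(3)))/25815 = (150*(114 + (6 + 3*3²)))/25815 = (150*(114 + (6 + 3*9)))*(1/25815) = (150*(114 + (6 + 27)))*(1/25815) = (150*(114 + 33))*(1/25815) = (150*147)*(1/25815) = 22050*(1/25815) = 1470/1721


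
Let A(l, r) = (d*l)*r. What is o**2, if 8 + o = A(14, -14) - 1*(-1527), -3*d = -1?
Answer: 19018321/9 ≈ 2.1131e+6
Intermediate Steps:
d = 1/3 (d = -1/3*(-1) = 1/3 ≈ 0.33333)
A(l, r) = l*r/3 (A(l, r) = (l/3)*r = l*r/3)
o = 4361/3 (o = -8 + ((1/3)*14*(-14) - 1*(-1527)) = -8 + (-196/3 + 1527) = -8 + 4385/3 = 4361/3 ≈ 1453.7)
o**2 = (4361/3)**2 = 19018321/9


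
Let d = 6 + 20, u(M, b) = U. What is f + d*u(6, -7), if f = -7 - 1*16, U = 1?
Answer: 3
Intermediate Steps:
u(M, b) = 1
f = -23 (f = -7 - 16 = -23)
d = 26
f + d*u(6, -7) = -23 + 26*1 = -23 + 26 = 3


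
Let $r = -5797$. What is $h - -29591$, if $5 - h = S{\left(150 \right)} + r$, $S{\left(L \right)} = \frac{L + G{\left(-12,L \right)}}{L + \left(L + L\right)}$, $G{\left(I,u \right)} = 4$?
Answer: $\frac{7963348}{225} \approx 35393.0$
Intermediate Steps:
$S{\left(L \right)} = \frac{4 + L}{3 L}$ ($S{\left(L \right)} = \frac{L + 4}{L + \left(L + L\right)} = \frac{4 + L}{L + 2 L} = \frac{4 + L}{3 L}$)
$h = \frac{1305373}{225}$ ($h = 5 - \left(\frac{4 + 150}{3 \cdot 150} - 5797\right) = 5 - \left(\frac{1}{3} \cdot \frac{1}{150} \cdot 154 - 5797\right) = 5 - \left(\frac{77}{225} - 5797\right) = 5 - - \frac{1304248}{225} = 5 + \frac{1304248}{225} = \frac{1305373}{225} \approx 5801.7$)
$h - -29591 = \frac{1305373}{225} - -29591 = \frac{1305373}{225} + 29591 = \frac{7963348}{225}$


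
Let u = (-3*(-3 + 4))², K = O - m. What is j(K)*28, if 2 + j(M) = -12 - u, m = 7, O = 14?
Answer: -644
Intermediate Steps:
K = 7 (K = 14 - 1*7 = 14 - 7 = 7)
u = 9 (u = (-3*1)² = (-3)² = 9)
j(M) = -23 (j(M) = -2 + (-12 - 1*9) = -2 + (-12 - 9) = -2 - 21 = -23)
j(K)*28 = -23*28 = -644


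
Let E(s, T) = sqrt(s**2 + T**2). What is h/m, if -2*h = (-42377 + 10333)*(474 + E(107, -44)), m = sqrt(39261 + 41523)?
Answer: 8011*sqrt(561)*(474 + sqrt(13385))/3366 ≈ 33242.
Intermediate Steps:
E(s, T) = sqrt(T**2 + s**2)
m = 12*sqrt(561) (m = sqrt(80784) = 12*sqrt(561) ≈ 284.23)
h = 7594428 + 16022*sqrt(13385) (h = -(-42377 + 10333)*(474 + sqrt((-44)**2 + 107**2))/2 = -(-16022)*(474 + sqrt(1936 + 11449)) = -(-16022)*(474 + sqrt(13385)) = -(-15188856 - 32044*sqrt(13385))/2 = 7594428 + 16022*sqrt(13385) ≈ 9.4481e+6)
h/m = (7594428 + 16022*sqrt(13385))/((12*sqrt(561))) = (7594428 + 16022*sqrt(13385))*(sqrt(561)/6732) = sqrt(561)*(7594428 + 16022*sqrt(13385))/6732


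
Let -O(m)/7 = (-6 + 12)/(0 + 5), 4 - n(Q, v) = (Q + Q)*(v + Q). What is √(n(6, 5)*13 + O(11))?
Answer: I*√41810/5 ≈ 40.895*I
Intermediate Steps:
n(Q, v) = 4 - 2*Q*(Q + v) (n(Q, v) = 4 - (Q + Q)*(v + Q) = 4 - 2*Q*(Q + v))
O(m) = -42/5 (O(m) = -7*(-6 + 12)/(0 + 5) = -42/5)
√(n(6, 5)*13 + O(11)) = √((4 - 2*6² - 2*6*5)*13 - 42/5) = √((4 - 2*36 - 60)*13 - 42/5) = √((4 - 72 - 60)*13 - 42/5) = √(-128*13 - 42/5) = √(-1664 - 42/5) = √(-8362/5) = I*√41810/5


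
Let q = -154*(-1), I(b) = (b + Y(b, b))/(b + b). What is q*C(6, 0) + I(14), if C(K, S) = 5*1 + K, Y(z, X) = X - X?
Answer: 3389/2 ≈ 1694.5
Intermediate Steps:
Y(z, X) = 0
I(b) = 1/2 (I(b) = (b + 0)/(b + b) = b/((2*b)) = b*(1/(2*b)) = 1/2)
C(K, S) = 5 + K
q = 154
q*C(6, 0) + I(14) = 154*(5 + 6) + 1/2 = 154*11 + 1/2 = 1694 + 1/2 = 3389/2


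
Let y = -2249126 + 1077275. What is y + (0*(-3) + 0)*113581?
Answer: -1171851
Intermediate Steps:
y = -1171851
y + (0*(-3) + 0)*113581 = -1171851 + (0*(-3) + 0)*113581 = -1171851 + (0 + 0)*113581 = -1171851 + 0*113581 = -1171851 + 0 = -1171851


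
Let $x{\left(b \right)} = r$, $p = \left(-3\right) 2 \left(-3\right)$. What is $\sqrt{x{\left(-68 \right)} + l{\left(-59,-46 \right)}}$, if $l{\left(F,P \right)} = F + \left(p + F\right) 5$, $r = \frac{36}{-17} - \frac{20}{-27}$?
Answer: $\frac{4 i \sqrt{388263}}{153} \approx 16.29 i$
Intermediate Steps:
$p = 18$ ($p = \left(-6\right) \left(-3\right) = 18$)
$r = - \frac{632}{459}$ ($r = 36 \left(- \frac{1}{17}\right) - - \frac{20}{27} = - \frac{36}{17} + \frac{20}{27} = - \frac{632}{459} \approx -1.3769$)
$x{\left(b \right)} = - \frac{632}{459}$
$l{\left(F,P \right)} = 90 + 6 F$ ($l{\left(F,P \right)} = F + \left(18 + F\right) 5 = F + \left(90 + 5 F\right) = 90 + 6 F$)
$\sqrt{x{\left(-68 \right)} + l{\left(-59,-46 \right)}} = \sqrt{- \frac{632}{459} + \left(90 + 6 \left(-59\right)\right)} = \sqrt{- \frac{632}{459} + \left(90 - 354\right)} = \sqrt{- \frac{632}{459} - 264} = \sqrt{- \frac{121808}{459}} = \frac{4 i \sqrt{388263}}{153}$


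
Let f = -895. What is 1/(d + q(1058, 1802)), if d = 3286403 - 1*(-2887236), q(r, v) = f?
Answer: 1/6172744 ≈ 1.6200e-7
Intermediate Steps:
q(r, v) = -895
d = 6173639 (d = 3286403 + 2887236 = 6173639)
1/(d + q(1058, 1802)) = 1/(6173639 - 895) = 1/6172744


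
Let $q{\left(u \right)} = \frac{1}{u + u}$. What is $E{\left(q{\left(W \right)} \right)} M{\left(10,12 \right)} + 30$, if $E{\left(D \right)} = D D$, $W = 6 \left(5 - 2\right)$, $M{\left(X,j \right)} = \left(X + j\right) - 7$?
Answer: $\frac{12965}{432} \approx 30.012$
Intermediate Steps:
$M{\left(X,j \right)} = -7 + X + j$
$W = 18$ ($W = 6 \cdot 3 = 18$)
$q{\left(u \right)} = \frac{1}{2 u}$
$E{\left(D \right)} = D^{2}$
$E{\left(q{\left(W \right)} \right)} M{\left(10,12 \right)} + 30 = \left(\frac{1}{2 \cdot 18}\right)^{2} \left(-7 + 10 + 12\right) + 30 = \left(\frac{1}{2} \cdot \frac{1}{18}\right)^{2} \cdot 15 + 30 = \left(\frac{1}{36}\right)^{2} \cdot 15 + 30 = \frac{1}{1296} \cdot 15 + 30 = \frac{5}{432} + 30 = \frac{12965}{432}$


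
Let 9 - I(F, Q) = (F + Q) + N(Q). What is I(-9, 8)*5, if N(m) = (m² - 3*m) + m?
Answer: -190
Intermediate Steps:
N(m) = m² - 2*m
I(F, Q) = 9 - F - Q - Q*(-2 + Q) (I(F, Q) = 9 - ((F + Q) + Q*(-2 + Q)) = 9 - (F + Q + Q*(-2 + Q)) = 9 + (-F - Q - Q*(-2 + Q)) = 9 - F - Q - Q*(-2 + Q))
I(-9, 8)*5 = (9 + 8 - 1*(-9) - 1*8²)*5 = (9 + 8 + 9 - 1*64)*5 = (9 + 8 + 9 - 64)*5 = -38*5 = -190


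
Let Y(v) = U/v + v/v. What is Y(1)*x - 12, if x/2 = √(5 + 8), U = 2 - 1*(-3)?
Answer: -12 + 12*√13 ≈ 31.267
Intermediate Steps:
U = 5 (U = 2 + 3 = 5)
x = 2*√13 (x = 2*√(5 + 8) = 2*√13 ≈ 7.2111)
Y(v) = 1 + 5/v (Y(v) = 5/v + v/v = 5/v + 1 = 1 + 5/v)
Y(1)*x - 12 = ((5 + 1)/1)*(2*√13) - 12 = (1*6)*(2*√13) - 12 = 6*(2*√13) - 12 = 12*√13 - 12 = -12 + 12*√13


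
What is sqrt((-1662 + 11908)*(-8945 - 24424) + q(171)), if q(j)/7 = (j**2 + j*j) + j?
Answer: 7*I*sqrt(6969147) ≈ 18479.0*I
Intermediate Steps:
q(j) = 7*j + 14*j**2 (q(j) = 7*((j**2 + j*j) + j) = 7*((j**2 + j**2) + j) = 7*(2*j**2 + j) = 7*(j + 2*j**2) = 7*j + 14*j**2)
sqrt((-1662 + 11908)*(-8945 - 24424) + q(171)) = sqrt((-1662 + 11908)*(-8945 - 24424) + 7*171*(1 + 2*171)) = sqrt(10246*(-33369) + 7*171*(1 + 342)) = sqrt(-341898774 + 7*171*343) = sqrt(-341898774 + 410571) = sqrt(-341488203) = 7*I*sqrt(6969147)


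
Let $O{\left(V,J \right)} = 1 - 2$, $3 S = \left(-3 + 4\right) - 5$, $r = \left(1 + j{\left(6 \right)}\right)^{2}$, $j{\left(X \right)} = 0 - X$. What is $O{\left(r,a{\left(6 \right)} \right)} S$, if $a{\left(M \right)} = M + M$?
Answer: $\frac{4}{3} \approx 1.3333$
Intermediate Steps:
$a{\left(M \right)} = 2 M$
$j{\left(X \right)} = - X$
$r = 25$ ($r = \left(1 - 6\right)^{2} = \left(-5\right)^{2} = 25$)
$S = - \frac{4}{3}$ ($S = \frac{\left(-3 + 4\right) - 5}{3} = \frac{1 - 5}{3} = \frac{1}{3} \left(-4\right) = - \frac{4}{3} \approx -1.3333$)
$O{\left(V,J \right)} = -1$ ($O{\left(V,J \right)} = 1 - 2 = -1$)
$O{\left(r,a{\left(6 \right)} \right)} S = \left(-1\right) \left(- \frac{4}{3}\right) = \frac{4}{3}$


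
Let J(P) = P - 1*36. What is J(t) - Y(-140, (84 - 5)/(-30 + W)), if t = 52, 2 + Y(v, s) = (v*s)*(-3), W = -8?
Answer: 16932/19 ≈ 891.16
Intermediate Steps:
Y(v, s) = -2 - 3*s*v (Y(v, s) = -2 + (v*s)*(-3) = -2 + (s*v)*(-3) = -2 - 3*s*v)
J(P) = -36 + P (J(P) = P - 36 = -36 + P)
J(t) - Y(-140, (84 - 5)/(-30 + W)) = (-36 + 52) - (-2 - 3*(84 - 5)/(-30 - 8)*(-140)) = 16 - (-2 - 3*79/(-38)*(-140)) = 16 - (-2 - 3*79*(-1/38)*(-140)) = 16 - (-2 - 3*(-79/38)*(-140)) = 16 - (-2 - 16590/19) = 16 - 1*(-16628/19) = 16 + 16628/19 = 16932/19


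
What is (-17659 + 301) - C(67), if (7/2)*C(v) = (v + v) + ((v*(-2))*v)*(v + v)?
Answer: 2284330/7 ≈ 3.2633e+5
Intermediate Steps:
C(v) = -8*v**3/7 + 4*v/7 (C(v) = 2*((v + v) + ((v*(-2))*v)*(v + v))/7 = 2*(2*v + ((-2*v)*v)*(2*v))/7 = 2*(2*v + (-2*v**2)*(2*v))/7 = 2*(2*v - 4*v**3)/7 = 2*(-4*v**3 + 2*v)/7 = -8*v**3/7 + 4*v/7)
(-17659 + 301) - C(67) = (-17659 + 301) - 4*67*(1 - 2*67**2)/7 = -17358 - 4*67*(1 - 2*4489)/7 = -17358 - 4*67*(1 - 8978)/7 = -17358 - 4*67*(-8977)/7 = -17358 - 1*(-2405836/7) = -17358 + 2405836/7 = 2284330/7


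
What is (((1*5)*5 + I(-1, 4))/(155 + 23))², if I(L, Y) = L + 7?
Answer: 961/31684 ≈ 0.030331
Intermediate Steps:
I(L, Y) = 7 + L
(((1*5)*5 + I(-1, 4))/(155 + 23))² = (((1*5)*5 + (7 - 1))/(155 + 23))² = ((5*5 + 6)/178)² = ((25 + 6)*(1/178))² = (31*(1/178))² = (31/178)² = 961/31684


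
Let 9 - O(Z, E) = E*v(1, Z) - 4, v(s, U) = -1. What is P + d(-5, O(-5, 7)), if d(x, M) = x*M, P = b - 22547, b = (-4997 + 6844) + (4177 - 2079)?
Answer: -18702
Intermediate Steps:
O(Z, E) = 13 + E (O(Z, E) = 9 - (E*(-1) - 4) = 9 - (-E - 4) = 9 - (-4 - E) = 9 + (4 + E) = 13 + E)
b = 3945 (b = 1847 + 2098 = 3945)
P = -18602 (P = 3945 - 22547 = -18602)
d(x, M) = M*x
P + d(-5, O(-5, 7)) = -18602 + (13 + 7)*(-5) = -18602 + 20*(-5) = -18602 - 100 = -18702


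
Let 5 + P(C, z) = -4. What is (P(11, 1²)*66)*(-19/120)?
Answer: 1881/20 ≈ 94.050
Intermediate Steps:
P(C, z) = -9 (P(C, z) = -5 - 4 = -9)
(P(11, 1²)*66)*(-19/120) = (-9*66)*(-19/120) = -(-11286)/120 = -594*(-19/120) = 1881/20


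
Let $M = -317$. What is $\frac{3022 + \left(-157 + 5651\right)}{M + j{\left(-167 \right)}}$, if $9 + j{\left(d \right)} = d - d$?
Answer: $- \frac{4258}{163} \approx -26.123$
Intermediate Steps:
$j{\left(d \right)} = -9$ ($j{\left(d \right)} = -9 + \left(d - d\right) = -9 + 0 = -9$)
$\frac{3022 + \left(-157 + 5651\right)}{M + j{\left(-167 \right)}} = \frac{3022 + \left(-157 + 5651\right)}{-317 - 9} = \frac{3022 + 5494}{-326} = 8516 \left(- \frac{1}{326}\right) = - \frac{4258}{163}$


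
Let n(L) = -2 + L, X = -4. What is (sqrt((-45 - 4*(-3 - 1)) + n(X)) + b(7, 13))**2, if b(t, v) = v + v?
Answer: (26 + I*sqrt(35))**2 ≈ 641.0 + 307.64*I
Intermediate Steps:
b(t, v) = 2*v
(sqrt((-45 - 4*(-3 - 1)) + n(X)) + b(7, 13))**2 = (sqrt((-45 - 4*(-3 - 1)) + (-2 - 4)) + 2*13)**2 = (sqrt((-45 - 4*(-4)) - 6) + 26)**2 = (sqrt((-45 - 1*(-16)) - 6) + 26)**2 = (sqrt((-45 + 16) - 6) + 26)**2 = (sqrt(-29 - 6) + 26)**2 = (sqrt(-35) + 26)**2 = (I*sqrt(35) + 26)**2 = (26 + I*sqrt(35))**2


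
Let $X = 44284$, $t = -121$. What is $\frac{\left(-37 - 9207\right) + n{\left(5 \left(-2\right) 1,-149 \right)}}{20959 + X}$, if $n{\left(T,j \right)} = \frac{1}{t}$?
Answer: $- \frac{1118525}{7894403} \approx -0.14169$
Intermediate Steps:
$n{\left(T,j \right)} = - \frac{1}{121}$ ($n{\left(T,j \right)} = \frac{1}{-121} = - \frac{1}{121}$)
$\frac{\left(-37 - 9207\right) + n{\left(5 \left(-2\right) 1,-149 \right)}}{20959 + X} = \frac{\left(-37 - 9207\right) - \frac{1}{121}}{20959 + 44284} = \frac{\left(-37 - 9207\right) - \frac{1}{121}}{65243} = \left(-9244 - \frac{1}{121}\right) \frac{1}{65243} = \left(- \frac{1118525}{121}\right) \frac{1}{65243} = - \frac{1118525}{7894403}$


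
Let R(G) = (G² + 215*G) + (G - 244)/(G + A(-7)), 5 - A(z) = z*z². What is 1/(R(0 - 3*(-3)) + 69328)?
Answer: 357/25469573 ≈ 1.4017e-5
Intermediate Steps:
A(z) = 5 - z³ (A(z) = 5 - z*z² = 5 - z³)
R(G) = G² + 215*G + (-244 + G)/(348 + G) (R(G) = (G² + 215*G) + (G - 244)/(G + (5 - 1*(-7)³)) = (G² + 215*G) + (-244 + G)/(G + (5 - 1*(-343))) = (G² + 215*G) + (-244 + G)/(G + (5 + 343)) = (G² + 215*G) + (-244 + G)/(G + 348) = (G² + 215*G) + (-244 + G)/(348 + G) = G² + 215*G + (-244 + G)/(348 + G))
1/(R(0 - 3*(-3)) + 69328) = 1/((-244 + (0 - 3*(-3))³ + 563*(0 - 3*(-3))² + 74821*(0 - 3*(-3)))/(348 + (0 - 3*(-3))) + 69328) = 1/((-244 + (0 + 9)³ + 563*(0 + 9)² + 74821*(0 + 9))/(348 + (0 + 9)) + 69328) = 1/((-244 + 9³ + 563*9² + 74821*9)/(348 + 9) + 69328) = 1/((-244 + 729 + 563*81 + 673389)/357 + 69328) = 1/((-244 + 729 + 45603 + 673389)/357 + 69328) = 1/((1/357)*719477 + 69328) = 1/(719477/357 + 69328) = 1/(25469573/357) = 357/25469573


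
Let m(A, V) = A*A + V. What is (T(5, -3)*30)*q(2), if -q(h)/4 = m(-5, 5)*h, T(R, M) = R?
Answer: -36000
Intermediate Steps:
m(A, V) = V + A² (m(A, V) = A² + V = V + A²)
q(h) = -120*h (q(h) = -4*(5 + (-5)²)*h = -4*(5 + 25)*h = -120*h)
(T(5, -3)*30)*q(2) = (5*30)*(-120*2) = 150*(-240) = -36000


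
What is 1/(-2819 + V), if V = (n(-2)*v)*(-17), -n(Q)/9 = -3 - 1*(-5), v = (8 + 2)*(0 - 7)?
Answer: -1/24239 ≈ -4.1256e-5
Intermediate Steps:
v = -70 (v = 10*(-7) = -70)
n(Q) = -18 (n(Q) = -9*(-3 - 1*(-5)) = -9*(-3 + 5) = -9*2 = -18)
V = -21420 (V = -18*(-70)*(-17) = 1260*(-17) = -21420)
1/(-2819 + V) = 1/(-2819 - 21420) = 1/(-24239) = -1/24239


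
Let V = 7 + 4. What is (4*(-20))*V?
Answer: -880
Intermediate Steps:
V = 11
(4*(-20))*V = (4*(-20))*11 = -80*11 = -880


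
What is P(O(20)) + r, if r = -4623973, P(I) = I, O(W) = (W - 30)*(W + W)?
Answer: -4624373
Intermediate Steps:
O(W) = 2*W*(-30 + W) (O(W) = (-30 + W)*(2*W) = 2*W*(-30 + W))
P(O(20)) + r = 2*20*(-30 + 20) - 4623973 = 2*20*(-10) - 4623973 = -400 - 4623973 = -4624373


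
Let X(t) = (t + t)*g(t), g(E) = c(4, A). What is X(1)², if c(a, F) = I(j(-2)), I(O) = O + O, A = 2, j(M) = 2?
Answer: 64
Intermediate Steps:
I(O) = 2*O
c(a, F) = 4 (c(a, F) = 2*2 = 4)
g(E) = 4
X(t) = 8*t (X(t) = (t + t)*4 = (2*t)*4 = 8*t)
X(1)² = (8*1)² = 8² = 64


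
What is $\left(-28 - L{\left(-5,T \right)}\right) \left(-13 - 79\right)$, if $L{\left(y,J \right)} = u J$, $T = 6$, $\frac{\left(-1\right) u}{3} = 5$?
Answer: $-5704$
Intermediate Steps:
$u = -15$ ($u = \left(-3\right) 5 = -15$)
$L{\left(y,J \right)} = - 15 J$
$\left(-28 - L{\left(-5,T \right)}\right) \left(-13 - 79\right) = \left(-28 - \left(-15\right) 6\right) \left(-13 - 79\right) = \left(-28 - -90\right) \left(-92\right) = \left(-28 + 90\right) \left(-92\right) = 62 \left(-92\right) = -5704$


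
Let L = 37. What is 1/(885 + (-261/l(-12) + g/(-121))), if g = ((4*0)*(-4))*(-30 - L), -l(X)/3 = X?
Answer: 4/3511 ≈ 0.0011393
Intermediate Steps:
l(X) = -3*X
g = 0 (g = ((4*0)*(-4))*(-30 - 1*37) = (0*(-4))*(-30 - 37) = 0*(-67) = 0)
1/(885 + (-261/l(-12) + g/(-121))) = 1/(885 + (-261/((-3*(-12))) + 0/(-121))) = 1/(885 + (-261/36 + 0*(-1/121))) = 1/(885 + (-261*1/36 + 0)) = 1/(885 + (-29/4 + 0)) = 1/(885 - 29/4) = 1/(3511/4) = 4/3511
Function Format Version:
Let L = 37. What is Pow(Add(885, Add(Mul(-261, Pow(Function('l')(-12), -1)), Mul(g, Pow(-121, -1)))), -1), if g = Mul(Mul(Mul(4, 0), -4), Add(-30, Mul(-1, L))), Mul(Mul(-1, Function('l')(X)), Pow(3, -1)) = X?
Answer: Rational(4, 3511) ≈ 0.0011393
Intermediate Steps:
Function('l')(X) = Mul(-3, X)
g = 0 (g = Mul(Mul(Mul(4, 0), -4), Add(-30, Mul(-1, 37))) = Mul(Mul(0, -4), Add(-30, -37)) = Mul(0, -67) = 0)
Pow(Add(885, Add(Mul(-261, Pow(Function('l')(-12), -1)), Mul(g, Pow(-121, -1)))), -1) = Pow(Add(885, Add(Mul(-261, Pow(Mul(-3, -12), -1)), Mul(0, Pow(-121, -1)))), -1) = Pow(Add(885, Add(Mul(-261, Pow(36, -1)), Mul(0, Rational(-1, 121)))), -1) = Pow(Add(885, Add(Mul(-261, Rational(1, 36)), 0)), -1) = Pow(Add(885, Add(Rational(-29, 4), 0)), -1) = Pow(Add(885, Rational(-29, 4)), -1) = Pow(Rational(3511, 4), -1) = Rational(4, 3511)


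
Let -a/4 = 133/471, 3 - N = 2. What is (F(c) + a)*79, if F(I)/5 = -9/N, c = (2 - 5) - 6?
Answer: -1716433/471 ≈ -3644.2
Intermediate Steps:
N = 1 (N = 3 - 1*2 = 3 - 2 = 1)
c = -9 (c = -3 - 6 = -9)
F(I) = -45 (F(I) = 5*(-9/1) = 5*(-9*1) = 5*(-9) = -45)
a = -532/471 ≈ -1.1295
(F(c) + a)*79 = (-45 - 532/471)*79 = -21727/471*79 = -1716433/471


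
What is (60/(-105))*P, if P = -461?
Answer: 1844/7 ≈ 263.43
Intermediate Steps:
(60/(-105))*P = (60/(-105))*(-461) = (60*(-1/105))*(-461) = -4/7*(-461) = 1844/7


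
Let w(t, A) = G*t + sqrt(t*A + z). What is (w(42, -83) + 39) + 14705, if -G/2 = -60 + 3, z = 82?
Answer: 19532 + 2*I*sqrt(851) ≈ 19532.0 + 58.344*I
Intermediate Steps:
G = 114 (G = -2*(-60 + 3) = -2*(-57) = 114)
w(t, A) = sqrt(82 + A*t) + 114*t (w(t, A) = 114*t + sqrt(t*A + 82) = 114*t + sqrt(A*t + 82) = 114*t + sqrt(82 + A*t) = sqrt(82 + A*t) + 114*t)
(w(42, -83) + 39) + 14705 = ((sqrt(82 - 83*42) + 114*42) + 39) + 14705 = ((sqrt(82 - 3486) + 4788) + 39) + 14705 = ((sqrt(-3404) + 4788) + 39) + 14705 = ((2*I*sqrt(851) + 4788) + 39) + 14705 = ((4788 + 2*I*sqrt(851)) + 39) + 14705 = (4827 + 2*I*sqrt(851)) + 14705 = 19532 + 2*I*sqrt(851)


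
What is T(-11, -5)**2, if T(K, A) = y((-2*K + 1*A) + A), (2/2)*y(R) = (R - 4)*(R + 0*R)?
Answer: 9216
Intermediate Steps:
y(R) = R*(-4 + R) (y(R) = (R - 4)*(R + 0*R) = (-4 + R)*(R + 0) = (-4 + R)*R = R*(-4 + R))
T(K, A) = (-2*K + 2*A)*(-4 - 2*K + 2*A) (T(K, A) = ((-2*K + 1*A) + A)*(-4 + ((-2*K + 1*A) + A)) = ((-2*K + A) + A)*(-4 + ((-2*K + A) + A)) = ((A - 2*K) + A)*(-4 + ((A - 2*K) + A)) = (-2*K + 2*A)*(-4 + (-2*K + 2*A)) = (-2*K + 2*A)*(-4 - 2*K + 2*A))
T(-11, -5)**2 = (-4*(-5 - 1*(-11))*(2 - 11 - 1*(-5)))**2 = (-4*(-5 + 11)*(2 - 11 + 5))**2 = (-4*6*(-4))**2 = 96**2 = 9216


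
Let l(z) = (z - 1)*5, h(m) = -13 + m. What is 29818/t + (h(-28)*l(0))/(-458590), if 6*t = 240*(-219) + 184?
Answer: -1025701960/300238873 ≈ -3.4163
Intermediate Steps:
t = -26188/3 (t = (240*(-219) + 184)/6 = (-52560 + 184)/6 = (⅙)*(-52376) = -26188/3 ≈ -8729.3)
l(z) = -5 + 5*z (l(z) = (-1 + z)*5 = -5 + 5*z)
29818/t + (h(-28)*l(0))/(-458590) = 29818/(-26188/3) + ((-13 - 28)*(-5 + 5*0))/(-458590) = 29818*(-3/26188) - 41*(-5 + 0)*(-1/458590) = -44727/13094 - 41*(-5)*(-1/458590) = -44727/13094 + 205*(-1/458590) = -44727/13094 - 41/91718 = -1025701960/300238873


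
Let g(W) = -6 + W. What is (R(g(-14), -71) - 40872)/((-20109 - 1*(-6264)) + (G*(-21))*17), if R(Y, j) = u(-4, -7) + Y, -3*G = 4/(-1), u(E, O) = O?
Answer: 40899/14321 ≈ 2.8559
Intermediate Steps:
G = 4/3 (G = -4/(3*(-1)) = -4*(-1)/3 = -⅓*(-4) = 4/3 ≈ 1.3333)
R(Y, j) = -7 + Y
(R(g(-14), -71) - 40872)/((-20109 - 1*(-6264)) + (G*(-21))*17) = ((-7 + (-6 - 14)) - 40872)/((-20109 - 1*(-6264)) + ((4/3)*(-21))*17) = ((-7 - 20) - 40872)/((-20109 + 6264) - 28*17) = (-27 - 40872)/(-13845 - 476) = -40899/(-14321) = -40899*(-1/14321) = 40899/14321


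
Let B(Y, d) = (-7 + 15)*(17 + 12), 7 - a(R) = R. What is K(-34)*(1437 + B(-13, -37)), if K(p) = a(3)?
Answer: 6676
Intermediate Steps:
a(R) = 7 - R
K(p) = 4 (K(p) = 7 - 1*3 = 7 - 3 = 4)
B(Y, d) = 232 (B(Y, d) = 8*29 = 232)
K(-34)*(1437 + B(-13, -37)) = 4*(1437 + 232) = 4*1669 = 6676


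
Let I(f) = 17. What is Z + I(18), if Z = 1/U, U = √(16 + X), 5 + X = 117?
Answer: 17 + √2/16 ≈ 17.088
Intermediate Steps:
X = 112 (X = -5 + 117 = 112)
U = 8*√2 (U = √(16 + 112) = √128 = 8*√2 ≈ 11.314)
Z = √2/16 (Z = 1/(8*√2) = √2/16 ≈ 0.088388)
Z + I(18) = √2/16 + 17 = 17 + √2/16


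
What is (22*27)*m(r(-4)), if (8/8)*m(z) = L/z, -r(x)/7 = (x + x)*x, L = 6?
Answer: -891/56 ≈ -15.911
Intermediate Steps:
r(x) = -14*x² (r(x) = -7*(x + x)*x = -7*2*x*x = -14*x²)
m(z) = 6/z
(22*27)*m(r(-4)) = (22*27)*(6/((-14*(-4)²))) = 594*(6/((-14*16))) = 594*(6/(-224)) = 594*(6*(-1/224)) = 594*(-3/112) = -891/56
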